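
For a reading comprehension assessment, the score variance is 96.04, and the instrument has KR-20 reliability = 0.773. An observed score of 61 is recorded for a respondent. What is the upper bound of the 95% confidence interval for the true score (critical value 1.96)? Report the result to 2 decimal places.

SD = √96.04 = 9.800
SEM = 9.800 · √(1 − 0.773) = 9.800 · √0.227 ≃ 9.800 · 0.476 ≃ 4.669
Half-width = 1.96·4.669 ≃ 9.152
Upper limit = 61 + 9.152 ≃ 70.152

70.15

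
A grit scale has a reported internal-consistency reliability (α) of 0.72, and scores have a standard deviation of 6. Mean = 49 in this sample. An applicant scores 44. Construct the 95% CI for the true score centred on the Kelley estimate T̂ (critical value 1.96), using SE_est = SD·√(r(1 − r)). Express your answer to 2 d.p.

[40.12, 50.68]

T̂ = 0.7200(44) + 0.2800(49) ≈ 45.4000
SE_est = 6.0000·√[r(1 − r)] ≈ 2.6940
95% CI: 45.4000 ± 5.2802 ≈ (40.1198, 50.6802)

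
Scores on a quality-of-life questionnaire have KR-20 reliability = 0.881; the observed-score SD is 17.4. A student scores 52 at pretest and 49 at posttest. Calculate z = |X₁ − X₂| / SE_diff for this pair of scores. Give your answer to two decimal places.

The standard error of measurement is 17.4000·√(1 − 0.8810) ≈ 17.4000·0.3450 ≈ 6.0024.
SE_diff = SEM · √2 ≈ 6.0024 · 1.4142 ≈ 8.4886
z = 3 / 8.4886 ≈ 0.3534

0.35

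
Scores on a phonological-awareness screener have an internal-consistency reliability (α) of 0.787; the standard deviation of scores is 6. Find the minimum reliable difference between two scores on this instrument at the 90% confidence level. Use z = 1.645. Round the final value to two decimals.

SEM = 6.000 · √(1 − 0.787) = 6.000 · √0.213 ≈ 6.000 · 0.462 ≈ 2.769
SE_diff = SEM · √2 ≈ 2.769 · 1.414 ≈ 3.916
Minimum reliable difference = 1.645 · SE_diff ≈ 1.645 · 3.916 ≈ 6.442

6.44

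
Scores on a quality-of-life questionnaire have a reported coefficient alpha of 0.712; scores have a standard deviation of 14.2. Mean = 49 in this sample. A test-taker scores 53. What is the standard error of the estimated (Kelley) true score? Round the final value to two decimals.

SE_est = SD · √(r(1 − r)) = 14.2000 · √0.2051 ≈ 14.2000 · 0.4528 ≈ 6.4302

6.43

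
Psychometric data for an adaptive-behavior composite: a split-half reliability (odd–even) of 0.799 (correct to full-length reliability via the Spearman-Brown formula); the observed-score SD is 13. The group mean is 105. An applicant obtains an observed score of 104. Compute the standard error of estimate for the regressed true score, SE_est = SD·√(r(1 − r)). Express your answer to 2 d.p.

Spearman-Brown: r = 2(0.799) / (1 + 0.799) = 1.598 / 1.799 ≈ 0.888
SE_est = SD * √(r(1 − r)) = 13.000 * √0.099 ≈ 13.000 * 0.315 ≈ 4.095

4.10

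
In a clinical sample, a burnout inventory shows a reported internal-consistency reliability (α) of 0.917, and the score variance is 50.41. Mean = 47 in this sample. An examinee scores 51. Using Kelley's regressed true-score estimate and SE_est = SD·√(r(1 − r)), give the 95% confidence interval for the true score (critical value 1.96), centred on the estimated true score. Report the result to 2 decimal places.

[46.83, 54.51]

SD = √50.41 = 7.100
Estimated true score = 0.917*51 + (1 − 0.917)*47 ≃ 50.668
SE_est = 7.100*√(0.917*0.083) ≃ 1.959
CI = 50.668 ± 1.96 * 1.959 → [46.829, 54.507]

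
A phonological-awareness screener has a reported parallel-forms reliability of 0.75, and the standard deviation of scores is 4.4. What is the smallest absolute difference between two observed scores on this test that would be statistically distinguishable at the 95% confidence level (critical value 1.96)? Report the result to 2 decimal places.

6.10

SEM = 4.400 × √(1 − 0.750) = 4.400 × √0.250 ≈ 4.400 × 0.500 ≈ 2.200
SE_diff = SEM × √2 ≈ 2.200 × 1.414 ≈ 3.111
Smallest detectable difference = 1.96×3.111 ≈ 6.098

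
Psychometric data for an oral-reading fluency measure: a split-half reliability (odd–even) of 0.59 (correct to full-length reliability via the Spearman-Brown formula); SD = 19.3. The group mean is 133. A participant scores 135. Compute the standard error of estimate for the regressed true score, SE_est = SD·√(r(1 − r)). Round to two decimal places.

r_full = 2·0.59 / (1 + 0.59) ≈ 0.7421
SE_est = 19.3000·√(0.7421·0.2579) ≈ 8.4429

8.44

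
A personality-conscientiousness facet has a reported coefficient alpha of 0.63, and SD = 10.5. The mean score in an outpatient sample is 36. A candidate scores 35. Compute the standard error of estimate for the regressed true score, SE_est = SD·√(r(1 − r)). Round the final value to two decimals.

SE_est = 10.5000×√(0.6300×0.3700) ≃ 5.0694

5.07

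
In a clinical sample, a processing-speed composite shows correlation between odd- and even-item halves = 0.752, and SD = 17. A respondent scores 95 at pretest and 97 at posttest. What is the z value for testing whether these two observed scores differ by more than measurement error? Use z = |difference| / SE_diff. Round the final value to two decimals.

Full-length reliability (Spearman-Brown) = 2(0.752)/(1+0.752) ≃ 0.8584
SEM = 17.0000 · √(1 − 0.8584) = 17.0000 · √0.1416 ≃ 17.0000 · 0.3762 ≃ 6.3960
SE_diff = SEM · √2 ≃ 6.3960 · 1.4142 ≃ 9.0453
z = |95 − 97| / 9.0453 = 2 / 9.0453 ≃ 0.2211

0.22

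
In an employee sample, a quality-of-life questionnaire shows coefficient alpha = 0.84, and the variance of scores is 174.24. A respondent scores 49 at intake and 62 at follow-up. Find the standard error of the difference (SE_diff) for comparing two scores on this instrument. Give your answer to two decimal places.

7.47

SD = √174.24 = 13.2000
SEM = 13.2000 * √(1 − 0.8400) = 13.2000 * √0.1600 ≈ 13.2000 * 0.4000 ≈ 5.2800
SE_diff = √2 * SEM ≈ 7.4670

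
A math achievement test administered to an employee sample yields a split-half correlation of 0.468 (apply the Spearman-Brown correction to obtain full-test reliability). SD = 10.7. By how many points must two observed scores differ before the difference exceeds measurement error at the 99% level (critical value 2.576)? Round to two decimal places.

23.47

Full-length reliability (Spearman-Brown) = 2(0.468)/(1+0.468) ≃ 0.638
SEM = 10.700 × √(1 − 0.638) = 10.700 × √0.362 ≃ 10.700 × 0.602 ≃ 6.441
SE_diff = √2 × SEM ≃ 9.109
Minimum reliable difference = 2.576 × SE_diff ≃ 2.576 × 9.109 ≃ 23.466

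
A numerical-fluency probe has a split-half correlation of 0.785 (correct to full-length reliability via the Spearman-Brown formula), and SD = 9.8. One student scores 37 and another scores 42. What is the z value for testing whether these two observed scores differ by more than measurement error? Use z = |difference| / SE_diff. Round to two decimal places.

1.04

r_full = 2·0.785 / (1 + 0.785) ≈ 0.880
SEM = 9.800 * √(1 − 0.880) = 9.800 * √0.120 ≈ 9.800 * 0.347 ≈ 3.401
SE_diff = SEM * √2 ≈ 3.401 * 1.414 ≈ 4.810
z = |37 − 42| / 4.810 = 5 / 4.810 ≈ 1.040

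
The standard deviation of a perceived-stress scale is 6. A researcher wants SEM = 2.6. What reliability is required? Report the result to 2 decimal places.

Required reliability = 1 − (SEM/SD)² = 1 − 0.1878 ≃ 0.8122

0.81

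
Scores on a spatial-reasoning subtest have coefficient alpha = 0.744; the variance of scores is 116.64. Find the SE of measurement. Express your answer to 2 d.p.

SD = √116.64 = 10.8000
SEM = 10.8000 * √(1 − 0.7440) = 10.8000 * √0.2560 ≈ 10.8000 * 0.5060 ≈ 5.4644

5.46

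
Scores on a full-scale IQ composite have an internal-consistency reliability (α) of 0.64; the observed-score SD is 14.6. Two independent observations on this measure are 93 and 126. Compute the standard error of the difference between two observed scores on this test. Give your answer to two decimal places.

12.39

SEM = 14.6000*√(1 − 0.6400) ≈ 8.7600
SE_diff = √2 * SEM ≈ 12.3885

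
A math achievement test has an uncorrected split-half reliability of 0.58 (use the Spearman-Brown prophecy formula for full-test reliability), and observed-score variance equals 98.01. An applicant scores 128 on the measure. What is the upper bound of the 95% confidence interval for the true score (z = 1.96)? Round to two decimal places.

SD = √98.01 = 9.9000
Full-length reliability (Spearman-Brown) = 2(0.58)/(1+0.58) ≈ 0.7342
The standard error of measurement is 9.9000×√(1 − 0.7342) ≈ 9.9000×0.5156 ≈ 5.1042.
Half-width = 1.96×5.1042 ≈ 10.0043
Upper bound: 128 + 10.0043 = 138.0043

138.00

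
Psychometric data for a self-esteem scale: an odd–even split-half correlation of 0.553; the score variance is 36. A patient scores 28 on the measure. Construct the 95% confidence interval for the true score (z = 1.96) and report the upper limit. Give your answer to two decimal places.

σ = 36^(1/2) = 6.000
Full-length reliability (Spearman-Brown) = 2(0.553)/(1+0.553) ≈ 0.712
The standard error of measurement is 6.000·√(1 − 0.712) ≈ 6.000·0.536 ≈ 3.219.
Half-width = 1.96·3.219 ≈ 6.309
Upper bound: 28 + 6.309 = 34.309

34.31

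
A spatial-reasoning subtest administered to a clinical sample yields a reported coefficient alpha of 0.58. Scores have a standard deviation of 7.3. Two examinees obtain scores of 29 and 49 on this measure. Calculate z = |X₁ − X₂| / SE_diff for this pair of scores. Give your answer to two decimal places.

2.99

The standard error of measurement is 7.3000*√(1 − 0.5800) ≃ 7.3000*0.6481 ≃ 4.7309.
SE_diff = SEM * √2 ≃ 4.7309 * 1.4142 ≃ 6.6906
z = |29 − 49| / 6.6906 = 20 / 6.6906 ≃ 2.9893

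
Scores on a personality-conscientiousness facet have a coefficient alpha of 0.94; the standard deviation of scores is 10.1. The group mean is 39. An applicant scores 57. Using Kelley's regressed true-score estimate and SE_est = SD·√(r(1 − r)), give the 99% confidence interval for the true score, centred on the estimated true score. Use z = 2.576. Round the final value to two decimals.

Estimated true score = 0.940·57 + (1 − 0.940)·39 ≈ 55.920
SE_est = SD · √(r(1 − r)) = 10.100 · √0.056 ≈ 10.100 · 0.237 ≈ 2.399
99% CI: 55.920 ± 6.179 ≈ (49.741, 62.099)

[49.74, 62.10]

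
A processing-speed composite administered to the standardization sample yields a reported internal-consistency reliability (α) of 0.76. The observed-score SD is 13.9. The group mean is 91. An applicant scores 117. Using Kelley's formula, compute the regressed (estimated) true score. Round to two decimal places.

110.76

Estimated true score = 0.76000*117 + (1 − 0.76000)*91 ≈ 110.76000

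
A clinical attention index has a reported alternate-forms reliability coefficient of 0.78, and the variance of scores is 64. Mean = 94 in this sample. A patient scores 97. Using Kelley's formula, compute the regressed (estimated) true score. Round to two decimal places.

Estimated true score = 0.780*97 + (1 − 0.780)*94 ≃ 96.340

96.34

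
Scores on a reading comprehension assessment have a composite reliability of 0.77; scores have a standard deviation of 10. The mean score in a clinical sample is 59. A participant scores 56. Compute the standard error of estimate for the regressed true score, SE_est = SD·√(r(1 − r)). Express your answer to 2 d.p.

SE_est = SD * √(r(1 − r)) = 10.000 * √0.177 ≈ 10.000 * 0.421 ≈ 4.208

4.21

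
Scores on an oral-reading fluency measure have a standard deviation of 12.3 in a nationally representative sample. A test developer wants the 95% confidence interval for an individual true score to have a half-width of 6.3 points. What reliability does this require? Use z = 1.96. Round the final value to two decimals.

SEM needed = half-width / z = 6.3/1.96 ≈ 3.2143
Required reliability = 1 − (SEM/SD)² = 1 − 0.0683 ≈ 0.9317

0.93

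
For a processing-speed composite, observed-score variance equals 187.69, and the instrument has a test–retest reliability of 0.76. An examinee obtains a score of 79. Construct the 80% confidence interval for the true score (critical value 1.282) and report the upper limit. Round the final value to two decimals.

SD = √187.69 = 13.700
SEM = 13.700*√(1 − 0.760) ≈ 6.712
1.282 * SEM ≈ 8.604
Upper bound: 79 + 8.604 = 87.604

87.60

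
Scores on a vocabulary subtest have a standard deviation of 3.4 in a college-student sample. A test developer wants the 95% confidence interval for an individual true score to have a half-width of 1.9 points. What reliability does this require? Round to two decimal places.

SEM needed = half-width / z = 1.9/1.96 ≃ 0.96939
Required reliability = 1 − (SEM/SD)² = 1 − 0.08129 ≃ 0.91871

0.92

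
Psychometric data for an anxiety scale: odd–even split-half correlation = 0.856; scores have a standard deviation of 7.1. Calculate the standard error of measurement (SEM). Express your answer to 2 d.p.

1.98

r_full = 2·0.856 / (1 + 0.856) ≈ 0.9224
SEM = 7.1000 · √(1 − 0.9224) = 7.1000 · √0.0776 ≈ 7.1000 · 0.2785 ≈ 1.9777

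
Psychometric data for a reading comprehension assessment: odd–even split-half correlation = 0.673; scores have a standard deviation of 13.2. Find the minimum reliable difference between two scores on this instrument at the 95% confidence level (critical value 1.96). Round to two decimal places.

r_full = 2·0.673 / (1 + 0.673) ≈ 0.8045
SEM = 13.2000 × √(1 − 0.8045) = 13.2000 × √0.1955 ≈ 13.2000 × 0.4421 ≈ 5.8358
SE_diff = SEM × √2 ≈ 5.8358 × 1.4142 ≈ 8.2531
Smallest detectable difference = 1.96×8.2531 ≈ 16.1760

16.18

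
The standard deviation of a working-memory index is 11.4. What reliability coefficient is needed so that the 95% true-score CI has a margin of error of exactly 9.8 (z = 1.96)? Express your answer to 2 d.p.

0.81

Required SEM = 9.8 / 1.96 ≈ 5.000
r = 1 − (5.000/11.4)² ≈ 1 − 0.192 ≈ 0.808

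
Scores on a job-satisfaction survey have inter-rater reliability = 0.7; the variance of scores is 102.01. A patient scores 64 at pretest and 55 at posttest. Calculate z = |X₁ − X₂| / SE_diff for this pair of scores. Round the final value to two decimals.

1.15

SD = √102.01 = 10.100
The standard error of measurement is 10.100*√(1 − 0.700) ≈ 10.100*0.548 ≈ 5.532.
SE_diff = SEM * √2 ≈ 5.532 * 1.414 ≈ 7.823
z = |64 − 55| / 7.823 = 9 / 7.823 ≈ 1.150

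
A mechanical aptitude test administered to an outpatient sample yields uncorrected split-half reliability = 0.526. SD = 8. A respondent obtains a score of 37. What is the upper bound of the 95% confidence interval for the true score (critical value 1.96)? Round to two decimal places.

Spearman-Brown: r = 2(0.526) / (1 + 0.526) = 1.05200 / 1.52600 ≈ 0.68938
SEM = 8.00000 * √(1 − 0.68938) = 8.00000 * √0.31062 ≈ 8.00000 * 0.55733 ≈ 4.45863
1.96 * SEM ≈ 8.73892
Upper limit = 37 + 8.73892 ≈ 45.73892

45.74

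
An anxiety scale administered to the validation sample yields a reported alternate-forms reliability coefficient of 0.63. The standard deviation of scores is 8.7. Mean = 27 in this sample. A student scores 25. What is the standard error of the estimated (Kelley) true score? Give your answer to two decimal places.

SE_est = SD × √(r(1 − r)) = 8.700 × √0.233 ≈ 8.700 × 0.483 ≈ 4.200

4.20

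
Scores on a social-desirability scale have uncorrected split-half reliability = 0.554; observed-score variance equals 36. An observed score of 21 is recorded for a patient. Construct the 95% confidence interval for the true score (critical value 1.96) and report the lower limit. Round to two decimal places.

σ = 36^(1/2) = 6.000
Spearman-Brown: r = 2(0.554) / (1 + 0.554) = 1.108 / 1.554 ≃ 0.713
SEM = 6.000 * √(1 − 0.713) = 6.000 * √0.287 ≃ 6.000 * 0.536 ≃ 3.214
1.96 * SEM ≃ 6.300
Lower limit = 21 − 6.300 ≃ 14.700

14.70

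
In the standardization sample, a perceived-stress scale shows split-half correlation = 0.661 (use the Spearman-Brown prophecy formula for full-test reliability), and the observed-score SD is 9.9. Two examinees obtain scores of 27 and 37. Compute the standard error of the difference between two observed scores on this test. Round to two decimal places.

Full-length reliability (Spearman-Brown) = 2(0.661)/(1+0.661) ≈ 0.7959
The standard error of measurement is 9.9000*√(1 − 0.7959) ≈ 9.9000*0.4518 ≈ 4.4725.
SE_diff = SEM * √2 ≈ 4.4725 * 1.4142 ≈ 6.3251

6.33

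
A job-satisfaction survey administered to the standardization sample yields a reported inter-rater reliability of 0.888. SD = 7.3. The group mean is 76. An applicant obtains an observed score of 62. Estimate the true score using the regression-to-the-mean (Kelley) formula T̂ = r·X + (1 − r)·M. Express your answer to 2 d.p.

63.57

Estimated true score = 0.888·62 + (1 − 0.888)·76 ≈ 63.568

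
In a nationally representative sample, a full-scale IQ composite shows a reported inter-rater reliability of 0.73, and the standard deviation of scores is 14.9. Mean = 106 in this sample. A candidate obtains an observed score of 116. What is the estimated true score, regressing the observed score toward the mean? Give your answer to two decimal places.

Estimated true score = 0.730*116 + (1 − 0.730)*106 ≈ 113.300

113.30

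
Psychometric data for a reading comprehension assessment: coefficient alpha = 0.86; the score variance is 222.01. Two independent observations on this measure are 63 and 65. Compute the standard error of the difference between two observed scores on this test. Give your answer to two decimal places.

7.88

SD = √222.01 = 14.9000
SEM = 14.9000 × √(1 − 0.8600) = 14.9000 × √0.1400 ≃ 14.9000 × 0.3742 ≃ 5.5751
Standard error of the difference = 5.5751·√2 ≃ 7.8843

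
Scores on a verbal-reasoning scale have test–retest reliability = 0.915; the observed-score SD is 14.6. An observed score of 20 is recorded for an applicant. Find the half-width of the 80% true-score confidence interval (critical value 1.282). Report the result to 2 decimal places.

5.46

SEM = 14.600 × √(1 − 0.915) = 14.600 × √0.085 ≈ 14.600 × 0.292 ≈ 4.257
1.282 × SEM ≈ 5.457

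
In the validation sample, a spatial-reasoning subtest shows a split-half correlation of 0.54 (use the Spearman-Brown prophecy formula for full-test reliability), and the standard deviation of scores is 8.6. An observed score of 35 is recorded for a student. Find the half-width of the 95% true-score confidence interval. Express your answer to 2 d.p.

9.21

r_full = 2·0.54 / (1 + 0.54) ≃ 0.7013
SEM = 8.6000*√(1 − 0.7013) ≃ 4.7002
Half-width = 1.96*4.7002 ≃ 9.2124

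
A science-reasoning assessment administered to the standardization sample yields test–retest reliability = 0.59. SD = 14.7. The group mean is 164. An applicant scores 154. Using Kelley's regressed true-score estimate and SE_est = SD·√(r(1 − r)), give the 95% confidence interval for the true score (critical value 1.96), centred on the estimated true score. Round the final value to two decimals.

T̂ = 0.59000(154) + 0.41000(164) ≈ 158.10000
SE_est = 14.70000×√(0.59000×0.41000) ≈ 7.22995
CI = 158.10000 ± 1.96 × 7.22995 → [143.92930, 172.27070]

[143.93, 172.27]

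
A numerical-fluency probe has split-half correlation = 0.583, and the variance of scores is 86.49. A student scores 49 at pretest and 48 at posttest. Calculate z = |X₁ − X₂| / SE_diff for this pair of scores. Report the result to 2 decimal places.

σ = 86.49^(1/2) = 9.30000
Spearman-Brown: r = 2(0.583) / (1 + 0.583) = 1.16600 / 1.58300 ≈ 0.73658
SEM = 9.30000 · √(1 − 0.73658) = 9.30000 · √0.26342 ≈ 9.30000 · 0.51325 ≈ 4.77321
Standard error of the difference = 4.77321·√2 ≈ 6.75034
z = |49 − 48| / 6.75034 = 1 / 6.75034 ≈ 0.14814

0.15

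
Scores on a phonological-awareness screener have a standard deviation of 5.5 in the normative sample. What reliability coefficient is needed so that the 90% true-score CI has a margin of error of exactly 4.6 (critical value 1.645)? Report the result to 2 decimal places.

Required SEM = 4.6 / 1.645 ≃ 2.796
r = 1 − (2.796/5.5)² ≃ 1 − 0.258 ≃ 0.742

0.74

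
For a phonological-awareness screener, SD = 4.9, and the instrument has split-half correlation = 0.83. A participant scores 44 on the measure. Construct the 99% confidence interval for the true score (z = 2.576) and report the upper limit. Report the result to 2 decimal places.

47.85

r_full = 2·0.83 / (1 + 0.83) ≈ 0.9071
SEM = 4.9000 × √(1 − 0.9071) = 4.9000 × √0.0929 ≈ 4.9000 × 0.3048 ≈ 1.4935
Margin = 2.576 × 1.4935 ≈ 3.8472
Upper limit = 44 + 3.8472 ≈ 47.8472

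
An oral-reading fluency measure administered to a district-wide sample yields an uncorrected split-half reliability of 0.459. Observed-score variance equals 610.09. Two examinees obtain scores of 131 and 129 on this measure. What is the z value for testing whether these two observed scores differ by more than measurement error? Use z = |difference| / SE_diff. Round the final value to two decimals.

SD = √610.09 ≈ 24.700
Full-length reliability (Spearman-Brown) = 2(0.459)/(1+0.459) ≈ 0.629
SEM = 24.700*√(1 − 0.629) ≈ 15.041
SE_diff = SEM * √2 ≈ 15.041 * 1.414 ≈ 21.271
z = |131 − 129| / 21.271 = 2 / 21.271 ≈ 0.094

0.09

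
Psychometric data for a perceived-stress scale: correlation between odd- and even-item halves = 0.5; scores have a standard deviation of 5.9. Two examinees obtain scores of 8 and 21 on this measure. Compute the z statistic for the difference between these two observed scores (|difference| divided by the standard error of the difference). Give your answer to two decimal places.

2.70

Full-length reliability (Spearman-Brown) = 2(0.5)/(1+0.5) ≃ 0.667
SEM = 5.900*√(1 − 0.667) ≃ 3.406
SE_diff = √2 * SEM ≃ 4.817
z = 13 / 4.817 ≃ 2.699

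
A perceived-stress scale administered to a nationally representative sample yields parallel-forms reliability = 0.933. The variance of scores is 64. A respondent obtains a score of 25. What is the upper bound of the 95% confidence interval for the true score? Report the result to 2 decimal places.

SD = √64 = 8.000
SEM = 8.000 × √(1 − 0.933) = 8.000 × √0.067 ≃ 8.000 × 0.259 ≃ 2.071
Half-width = 1.96×2.071 ≃ 4.059
Upper bound: 25 + 4.059 = 29.059

29.06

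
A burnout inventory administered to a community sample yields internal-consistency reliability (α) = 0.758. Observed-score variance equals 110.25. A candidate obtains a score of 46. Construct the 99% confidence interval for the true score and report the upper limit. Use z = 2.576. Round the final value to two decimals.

SD = √110.25 = 10.500
SEM = 10.500 * √(1 − 0.758) = 10.500 * √0.242 ≃ 10.500 * 0.492 ≃ 5.165
2.576 * SEM ≃ 13.306
Upper bound: 46 + 13.306 = 59.306

59.31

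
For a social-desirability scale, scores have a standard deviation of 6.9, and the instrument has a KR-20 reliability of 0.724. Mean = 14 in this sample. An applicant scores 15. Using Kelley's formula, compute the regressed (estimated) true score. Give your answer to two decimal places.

Estimated true score = 0.724×15 + (1 − 0.724)×14 ≈ 14.724

14.72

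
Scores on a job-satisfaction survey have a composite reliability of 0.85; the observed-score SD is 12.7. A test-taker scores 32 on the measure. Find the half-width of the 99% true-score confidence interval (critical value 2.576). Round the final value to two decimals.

12.67

SEM = 12.70000*√(1 − 0.85000) ≃ 4.91869
Margin = 2.576 * 4.91869 ≃ 12.67054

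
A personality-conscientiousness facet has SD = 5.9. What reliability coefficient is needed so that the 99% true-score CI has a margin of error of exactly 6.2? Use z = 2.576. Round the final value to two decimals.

0.83

Required SEM = 6.2 / 2.576 ≈ 2.40683
Required reliability = 1 − (SEM/SD)² = 1 − 0.16641 ≈ 0.83359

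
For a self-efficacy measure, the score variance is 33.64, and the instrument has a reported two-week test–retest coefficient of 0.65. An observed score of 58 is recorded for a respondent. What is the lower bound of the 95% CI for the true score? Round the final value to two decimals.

σ = 33.64^(1/2) = 5.80000
SEM = 5.80000×√(1 − 0.65000) ≈ 3.43133
Half-width = 1.96×3.43133 ≈ 6.72540
Lower bound: 58 − 6.72540 = 51.27460

51.27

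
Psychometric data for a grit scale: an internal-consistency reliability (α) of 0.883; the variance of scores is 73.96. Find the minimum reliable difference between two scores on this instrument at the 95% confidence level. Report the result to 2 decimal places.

8.15

SD = √73.96 ≈ 8.60000
SEM = 8.60000*√(1 − 0.88300) ≈ 2.94165
SE_diff = √2 * SEM ≈ 4.16012
Smallest detectable difference = 1.96*4.16012 ≈ 8.15384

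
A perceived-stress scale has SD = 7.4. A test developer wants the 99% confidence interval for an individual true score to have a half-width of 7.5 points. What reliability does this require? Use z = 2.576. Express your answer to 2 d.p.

0.85

Required SEM = 7.5 / 2.576 ≈ 2.9115
r = 1 − (2.9115/7.4)² ≈ 1 − 0.1548 ≈ 0.8452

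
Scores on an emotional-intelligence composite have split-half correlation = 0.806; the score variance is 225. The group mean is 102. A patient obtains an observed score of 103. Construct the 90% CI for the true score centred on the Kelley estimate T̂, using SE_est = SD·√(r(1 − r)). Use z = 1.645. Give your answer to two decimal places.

SD = √225 = 15.0000
Full-length reliability (Spearman-Brown) = 2(0.806)/(1+0.806) ≃ 0.8926
Estimated true score = 0.8926*103 + (1 − 0.8926)*102 ≃ 102.8926
SE_est = 15.0000*√(0.8926*0.1074) ≃ 4.6447
90% CI: 102.8926 ± 7.6405 ≃ (95.2521, 110.5331)

[95.25, 110.53]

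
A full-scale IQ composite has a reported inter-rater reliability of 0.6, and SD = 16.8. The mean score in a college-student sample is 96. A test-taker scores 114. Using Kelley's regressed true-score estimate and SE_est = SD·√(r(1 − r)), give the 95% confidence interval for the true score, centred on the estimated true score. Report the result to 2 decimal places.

[90.67, 122.93]

T̂ = 0.6000(114) + 0.4000(96) ≈ 106.8000
SE_est = SD × √(r(1 − r)) = 16.8000 × √0.2400 ≈ 16.8000 × 0.4899 ≈ 8.2303
CI = 106.8000 ± 1.96 × 8.2303 → [90.6686, 122.9314]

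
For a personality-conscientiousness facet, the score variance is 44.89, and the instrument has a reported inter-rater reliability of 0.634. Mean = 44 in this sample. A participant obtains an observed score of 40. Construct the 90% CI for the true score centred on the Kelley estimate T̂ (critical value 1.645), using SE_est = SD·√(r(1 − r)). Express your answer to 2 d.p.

[36.15, 46.77]

SD = √44.89 = 6.7000
T̂ = 0.6340(40) + 0.3660(44) ≈ 41.4640
SE_est = SD * √(r(1 − r)) = 6.7000 * √0.2320 ≈ 6.7000 * 0.4817 ≈ 3.2275
CI = 41.4640 ± 1.645 * 3.2275 → [36.1548, 46.7732]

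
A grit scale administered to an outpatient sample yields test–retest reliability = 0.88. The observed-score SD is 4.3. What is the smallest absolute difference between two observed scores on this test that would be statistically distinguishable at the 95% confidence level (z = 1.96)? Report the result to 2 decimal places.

SEM = 4.3000*√(1 − 0.8800) ≈ 1.4896
SE_diff = √2 * SEM ≈ 2.1066
Smallest detectable difference = 1.96*2.1066 ≈ 4.1289

4.13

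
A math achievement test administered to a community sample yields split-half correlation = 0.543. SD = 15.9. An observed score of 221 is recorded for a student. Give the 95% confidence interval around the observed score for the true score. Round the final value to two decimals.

Full-length reliability (Spearman-Brown) = 2(0.543)/(1+0.543) ≈ 0.70382
The standard error of measurement is 15.90000·√(1 − 0.70382) ≈ 15.90000·0.54422 ≈ 8.65311.
Margin = 1.96 · 8.65311 ≈ 16.96010
95% CI: 221 ± 16.96010 = [204.03990, 237.96010]

[204.04, 237.96]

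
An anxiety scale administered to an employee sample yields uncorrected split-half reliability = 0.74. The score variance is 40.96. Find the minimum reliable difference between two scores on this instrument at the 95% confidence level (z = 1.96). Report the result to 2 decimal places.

6.86

SD = √40.96 = 6.400
Full-length reliability (Spearman-Brown) = 2(0.74)/(1+0.74) ≃ 0.851
SEM = 6.400×√(1 − 0.851) ≃ 2.474
SE_diff = √2 × SEM ≃ 3.499
Smallest detectable difference = 1.96×3.499 ≃ 6.857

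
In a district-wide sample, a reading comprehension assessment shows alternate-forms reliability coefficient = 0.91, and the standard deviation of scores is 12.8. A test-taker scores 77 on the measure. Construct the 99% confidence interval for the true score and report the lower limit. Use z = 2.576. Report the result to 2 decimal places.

SEM = 12.8000·√(1 − 0.9100) ≈ 3.8400
2.576 · SEM ≈ 9.8918
Lower bound: 77 − 9.8918 = 67.1082

67.11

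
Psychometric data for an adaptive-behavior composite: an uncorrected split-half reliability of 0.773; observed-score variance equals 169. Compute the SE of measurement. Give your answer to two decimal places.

4.65

SD = √169 ≈ 13.0000
r_full = 2·0.773 / (1 + 0.773) ≈ 0.8720
The standard error of measurement is 13.0000*√(1 − 0.8720) ≈ 13.0000*0.3578 ≈ 4.6516.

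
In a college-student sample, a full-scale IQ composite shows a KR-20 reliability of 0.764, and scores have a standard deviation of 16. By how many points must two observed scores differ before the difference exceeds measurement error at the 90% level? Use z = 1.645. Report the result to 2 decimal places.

The standard error of measurement is 16.000·√(1 − 0.764) ≈ 16.000·0.486 ≈ 7.773.
Standard error of the difference = 7.773·√2 ≈ 10.992
Minimum reliable difference = 1.645 · SE_diff ≈ 1.645 · 10.992 ≈ 18.082

18.08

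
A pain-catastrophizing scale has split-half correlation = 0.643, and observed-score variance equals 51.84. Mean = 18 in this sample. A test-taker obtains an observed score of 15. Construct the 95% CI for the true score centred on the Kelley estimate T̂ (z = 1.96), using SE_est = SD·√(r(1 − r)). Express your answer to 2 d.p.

[9.83, 21.47]

SD = √51.84 = 7.20000
r_full = 2·0.643 / (1 + 0.643) ≈ 0.78271
T̂ = 0.78271(15) + 0.21729(18) ≈ 15.65186
SE_est = 7.20000·√[r(1 − r)] ≈ 2.96927
CI = 15.65186 ± 1.96 · 2.96927 → [9.83209, 21.47162]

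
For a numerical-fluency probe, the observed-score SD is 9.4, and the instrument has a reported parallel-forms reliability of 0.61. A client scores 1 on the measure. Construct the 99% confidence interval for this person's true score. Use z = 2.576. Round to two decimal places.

[-14.12, 16.12]

SEM = 9.40000 · √(1 − 0.61000) = 9.40000 · √0.39000 ≈ 9.40000 · 0.62450 ≈ 5.87030
Margin = 2.576 · 5.87030 ≈ 15.12189
99% CI: 1 ± 15.12189 = [-14.12189, 16.12189]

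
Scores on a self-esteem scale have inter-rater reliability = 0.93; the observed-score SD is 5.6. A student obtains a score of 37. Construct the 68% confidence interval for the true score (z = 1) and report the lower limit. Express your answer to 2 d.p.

SEM = 5.600*√(1 − 0.930) ≈ 1.482
Half-width = 1*1.482 ≈ 1.482
Lower limit = 37 − 1.482 ≈ 35.518

35.52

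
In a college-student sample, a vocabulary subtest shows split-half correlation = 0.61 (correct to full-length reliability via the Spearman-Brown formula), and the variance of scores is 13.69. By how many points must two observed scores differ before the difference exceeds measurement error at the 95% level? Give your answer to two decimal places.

5.05

σ = 13.69^(1/2) = 3.7000
r_full = 2·0.61 / (1 + 0.61) ≈ 0.7578
The standard error of measurement is 3.7000×√(1 − 0.7578) ≈ 3.7000×0.4922 ≈ 1.8210.
SE_diff = √2 × SEM ≈ 2.5753
Smallest detectable difference = 1.96×2.5753 ≈ 5.0477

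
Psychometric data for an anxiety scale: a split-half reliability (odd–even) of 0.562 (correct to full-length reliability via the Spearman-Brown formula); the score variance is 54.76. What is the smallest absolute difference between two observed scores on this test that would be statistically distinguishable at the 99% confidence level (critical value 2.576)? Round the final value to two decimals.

SD = √54.76 = 7.4000
Full-length reliability (Spearman-Brown) = 2(0.562)/(1+0.562) ≃ 0.7196
SEM = 7.4000×√(1 − 0.7196) ≃ 3.9186
Standard error of the difference = 3.9186·√2 ≃ 5.5417
Smallest detectable difference = 2.576×5.5417 ≃ 14.2754

14.28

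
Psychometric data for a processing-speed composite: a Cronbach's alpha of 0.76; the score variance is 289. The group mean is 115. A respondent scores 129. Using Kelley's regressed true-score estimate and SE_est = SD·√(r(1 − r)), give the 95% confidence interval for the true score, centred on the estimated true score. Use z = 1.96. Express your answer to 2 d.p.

[111.41, 139.87]

σ = 289^(1/2) = 17.000
Estimated true score = 0.760*129 + (1 − 0.760)*115 ≃ 125.640
SE_est = SD * √(r(1 − r)) = 17.000 * √0.182 ≃ 17.000 * 0.427 ≃ 7.260
CI = 125.640 ± 1.96 * 7.260 → [111.410, 139.870]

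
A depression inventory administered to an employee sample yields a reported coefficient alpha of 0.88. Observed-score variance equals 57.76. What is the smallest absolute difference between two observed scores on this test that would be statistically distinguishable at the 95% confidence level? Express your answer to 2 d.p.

SD = √57.76 = 7.600
SEM = 7.600 × √(1 − 0.880) = 7.600 × √0.120 ≈ 7.600 × 0.346 ≈ 2.633
Standard error of the difference = 2.633·√2 ≈ 3.723
Smallest detectable difference = 1.96×3.723 ≈ 7.298

7.30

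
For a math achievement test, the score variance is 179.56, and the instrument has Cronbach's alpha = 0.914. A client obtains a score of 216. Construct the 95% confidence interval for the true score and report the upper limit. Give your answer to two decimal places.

223.70

SD = √179.56 = 13.400
The standard error of measurement is 13.400×√(1 − 0.914) ≈ 13.400×0.293 ≈ 3.930.
Margin = 1.96 × 3.930 ≈ 7.702
Upper bound: 216 + 7.702 = 223.702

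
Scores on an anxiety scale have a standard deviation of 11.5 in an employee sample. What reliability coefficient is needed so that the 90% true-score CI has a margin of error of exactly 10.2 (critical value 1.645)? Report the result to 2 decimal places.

0.71

Required SEM = 10.2 / 1.645 ≃ 6.2006
Required reliability = 1 − (SEM/SD)² = 1 − 0.2907 ≃ 0.7093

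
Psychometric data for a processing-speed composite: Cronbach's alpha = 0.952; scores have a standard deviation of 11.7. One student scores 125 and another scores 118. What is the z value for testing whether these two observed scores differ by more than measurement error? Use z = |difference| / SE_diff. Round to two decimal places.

1.93

SEM = 11.7000 × √(1 − 0.9520) = 11.7000 × √0.0480 ≈ 11.7000 × 0.2191 ≈ 2.5633
SE_diff = √2 × SEM ≈ 3.6251
z = |125 − 118| / 3.6251 = 7 / 3.6251 ≈ 1.9310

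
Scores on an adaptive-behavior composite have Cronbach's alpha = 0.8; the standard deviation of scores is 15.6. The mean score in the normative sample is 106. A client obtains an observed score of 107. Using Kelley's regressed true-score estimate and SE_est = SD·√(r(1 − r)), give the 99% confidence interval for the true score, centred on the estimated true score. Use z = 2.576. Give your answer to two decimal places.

T̂ = 0.800(107) + 0.200(106) ≈ 106.800
SE_est = SD × √(r(1 − r)) = 15.600 × √0.160 ≈ 15.600 × 0.400 ≈ 6.240
99% CI: 106.800 ± 16.074 ≈ (90.726, 122.874)

[90.73, 122.87]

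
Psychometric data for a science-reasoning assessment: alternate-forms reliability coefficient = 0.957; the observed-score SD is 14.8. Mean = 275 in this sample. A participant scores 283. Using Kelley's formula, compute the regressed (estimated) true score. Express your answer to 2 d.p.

282.66

T̂ = r·X + (1 − r)·M = 0.957·283 + 0.043·275 = 270.831 + 11.825 ≈ 282.656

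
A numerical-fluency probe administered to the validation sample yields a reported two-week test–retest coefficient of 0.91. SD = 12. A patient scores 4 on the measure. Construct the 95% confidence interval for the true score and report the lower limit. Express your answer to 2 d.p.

-3.06

SEM = 12.000 × √(1 − 0.910) = 12.000 × √0.090 ≃ 12.000 × 0.300 ≃ 3.600
Margin = 1.96 × 3.600 ≃ 7.056
Lower limit = 4 − 7.056 ≃ -3.056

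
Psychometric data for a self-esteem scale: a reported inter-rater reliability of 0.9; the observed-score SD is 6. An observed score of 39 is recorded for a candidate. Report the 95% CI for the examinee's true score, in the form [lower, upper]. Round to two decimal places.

SEM = 6.000 * √(1 − 0.900) = 6.000 * √0.100 ≃ 6.000 * 0.316 ≃ 1.897
1.96 * SEM ≃ 3.719
CI = 39 ± 3.719 → [35.281, 42.719]

[35.28, 42.72]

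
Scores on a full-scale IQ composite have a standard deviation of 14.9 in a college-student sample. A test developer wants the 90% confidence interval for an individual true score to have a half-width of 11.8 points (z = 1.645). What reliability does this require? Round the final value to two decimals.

0.77

SEM needed = half-width / z = 11.8/1.645 ≈ 7.17325
r = 1 − (SEM / SD)² = 1 − (7.17325 / 14.9)² ≈ 1 − 0.23177 ≈ 0.76823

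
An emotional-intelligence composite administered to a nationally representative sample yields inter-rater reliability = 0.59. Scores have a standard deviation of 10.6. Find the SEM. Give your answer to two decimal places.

6.79

SEM = 10.600×√(1 − 0.590) ≈ 6.787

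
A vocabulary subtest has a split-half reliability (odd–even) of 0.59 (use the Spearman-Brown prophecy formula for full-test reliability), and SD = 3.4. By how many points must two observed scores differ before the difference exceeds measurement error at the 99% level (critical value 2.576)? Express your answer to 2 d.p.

Full-length reliability (Spearman-Brown) = 2(0.59)/(1+0.59) ≈ 0.7421
SEM = 3.4000 · √(1 − 0.7421) = 3.4000 · √0.2579 ≈ 3.4000 · 0.5078 ≈ 1.7265
Standard error of the difference = 1.7265·√2 ≈ 2.4417
Smallest detectable difference = 2.576·2.4417 ≈ 6.2897

6.29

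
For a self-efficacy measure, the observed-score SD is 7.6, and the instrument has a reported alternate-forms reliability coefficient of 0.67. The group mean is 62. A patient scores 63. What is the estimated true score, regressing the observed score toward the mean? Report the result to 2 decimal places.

Estimated true score = 0.6700*63 + (1 − 0.6700)*62 ≈ 62.6700

62.67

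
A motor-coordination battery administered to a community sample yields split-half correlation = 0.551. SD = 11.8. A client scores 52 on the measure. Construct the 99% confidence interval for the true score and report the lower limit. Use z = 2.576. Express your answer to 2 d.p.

35.65

Spearman-Brown: r = 2(0.551) / (1 + 0.551) = 1.102 / 1.551 ≈ 0.711
SEM = 11.800 × √(1 − 0.711) = 11.800 × √0.289 ≈ 11.800 × 0.538 ≈ 6.349
Half-width = 2.576×6.349 ≈ 16.355
Lower limit = 52 − 16.355 ≈ 35.645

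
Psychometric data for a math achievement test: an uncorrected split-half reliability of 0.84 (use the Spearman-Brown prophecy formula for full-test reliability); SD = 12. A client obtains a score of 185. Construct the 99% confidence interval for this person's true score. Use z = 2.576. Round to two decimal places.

Spearman-Brown: r = 2(0.84) / (1 + 0.84) = 1.6800 / 1.8400 ≈ 0.9130
SEM = 12.0000 * √(1 − 0.9130) = 12.0000 * √0.0870 ≈ 12.0000 * 0.2949 ≈ 3.5386
Half-width = 2.576*3.5386 ≈ 9.1155
CI = 185 ± 9.1155 → [175.8845, 194.1155]

[175.88, 194.12]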